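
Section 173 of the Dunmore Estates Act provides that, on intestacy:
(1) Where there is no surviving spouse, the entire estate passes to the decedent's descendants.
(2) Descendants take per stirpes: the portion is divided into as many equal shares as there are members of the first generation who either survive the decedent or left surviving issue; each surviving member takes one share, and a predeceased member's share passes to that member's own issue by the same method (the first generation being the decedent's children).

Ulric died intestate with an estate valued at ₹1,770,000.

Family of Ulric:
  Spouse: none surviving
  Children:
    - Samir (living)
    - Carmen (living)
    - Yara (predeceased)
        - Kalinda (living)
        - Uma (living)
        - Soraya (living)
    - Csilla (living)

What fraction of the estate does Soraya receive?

The entire ₹1,770,000 passes to the descendants.
That amount (₹1,770,000) is divided into 4 shares of ₹442,500: Samir, Carmen, and Csilla each take ₹442,500; Yara's ₹442,500 share passes to Yara's issue.
Yara's share (₹442,500) is divided into 3 shares of ₹147,500: Kalinda, Uma, and Soraya each take ₹147,500.

Soraya receives 1/12 of the estate.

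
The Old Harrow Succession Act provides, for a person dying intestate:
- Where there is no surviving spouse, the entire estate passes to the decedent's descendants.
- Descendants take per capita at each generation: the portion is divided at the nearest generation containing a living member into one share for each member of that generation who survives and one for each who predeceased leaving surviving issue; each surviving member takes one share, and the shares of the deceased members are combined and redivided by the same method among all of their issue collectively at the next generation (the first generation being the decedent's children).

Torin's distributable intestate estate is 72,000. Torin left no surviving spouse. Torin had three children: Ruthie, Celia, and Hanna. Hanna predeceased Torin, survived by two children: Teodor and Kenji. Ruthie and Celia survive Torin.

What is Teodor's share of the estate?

Teodor receives 12,000.

The entire 72,000 passes to the descendants.
That amount (72,000) is divided at the children's generation into 3 shares of 24,000. Ruthie and Celia each take 24,000. The remaining share for the deceased Hanna (24,000) is carried to the next generation.
That pool (24,000) is divided at the grandchildren's generation equally among Teodor and Kenji: 12,000 each.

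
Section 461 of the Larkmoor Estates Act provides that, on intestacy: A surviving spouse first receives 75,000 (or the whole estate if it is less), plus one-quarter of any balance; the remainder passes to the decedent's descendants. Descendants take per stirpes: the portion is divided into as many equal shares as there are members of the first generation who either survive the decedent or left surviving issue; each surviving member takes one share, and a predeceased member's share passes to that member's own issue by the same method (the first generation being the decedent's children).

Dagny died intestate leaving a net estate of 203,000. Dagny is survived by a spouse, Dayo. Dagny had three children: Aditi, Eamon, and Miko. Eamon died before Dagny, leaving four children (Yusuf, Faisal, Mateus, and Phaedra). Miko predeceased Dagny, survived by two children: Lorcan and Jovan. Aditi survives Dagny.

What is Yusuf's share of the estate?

Dayo first takes 75,000, leaving a balance of 128,000. Dayo then takes one-quarter of the balance (32,000), for a total of 107,000. The remaining 96,000 passes to the descendants.
The descendants' portion (96,000) is divided into 3 shares of 32,000: Aditi takes 32,000; Eamon's 32,000 share passes to Eamon's issue; Miko's 32,000 share passes to Miko's issue.
Eamon's share (32,000) is divided into 4 shares of 8,000: Yusuf, Faisal, Mateus, and Phaedra each take 8,000.
Miko's share (32,000) is divided into 2 shares of 16,000: Lorcan and Jovan each take 16,000.

Yusuf receives 8,000.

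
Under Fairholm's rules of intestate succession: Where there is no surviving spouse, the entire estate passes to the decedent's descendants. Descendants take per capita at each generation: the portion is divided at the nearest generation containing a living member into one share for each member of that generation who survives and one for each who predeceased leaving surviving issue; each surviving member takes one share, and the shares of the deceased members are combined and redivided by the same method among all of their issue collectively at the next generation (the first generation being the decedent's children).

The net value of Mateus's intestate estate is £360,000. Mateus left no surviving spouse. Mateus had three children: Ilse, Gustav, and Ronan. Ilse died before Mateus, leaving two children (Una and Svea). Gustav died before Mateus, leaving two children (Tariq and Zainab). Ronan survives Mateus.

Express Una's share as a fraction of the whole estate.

The entire £360,000 passes to the descendants.
That amount (£360,000) is divided at the children's generation into 3 shares of £120,000. Ronan takes £120,000. The 2 shares of the deceased (Ilse and Gustav) are combined into a pool of £240,000.
That pool (£240,000) is divided at the grandchildren's generation equally among Una, Svea, Tariq, and Zainab: £60,000 each.

Una receives 1/6 of the estate.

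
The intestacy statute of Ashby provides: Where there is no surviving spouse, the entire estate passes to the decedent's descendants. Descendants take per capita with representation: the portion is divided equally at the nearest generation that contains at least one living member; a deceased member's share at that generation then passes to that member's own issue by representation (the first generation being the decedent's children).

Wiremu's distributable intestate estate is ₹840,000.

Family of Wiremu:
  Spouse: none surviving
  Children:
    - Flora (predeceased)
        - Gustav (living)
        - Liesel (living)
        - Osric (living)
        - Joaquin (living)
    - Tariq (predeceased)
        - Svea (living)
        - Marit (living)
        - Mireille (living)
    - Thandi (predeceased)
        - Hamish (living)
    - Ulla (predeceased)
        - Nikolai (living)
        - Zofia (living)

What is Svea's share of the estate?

Svea receives ₹84,000.

The entire ₹840,000 passes to the descendants.
No child survives, so the initial division is made at the grandchildren's generation.
That amount (₹840,000) is divided into 10 shares of ₹84,000: Gustav, Liesel, Osric, Joaquin, Svea, Marit, Mireille, Hamish, Nikolai, and Zofia each take ₹84,000.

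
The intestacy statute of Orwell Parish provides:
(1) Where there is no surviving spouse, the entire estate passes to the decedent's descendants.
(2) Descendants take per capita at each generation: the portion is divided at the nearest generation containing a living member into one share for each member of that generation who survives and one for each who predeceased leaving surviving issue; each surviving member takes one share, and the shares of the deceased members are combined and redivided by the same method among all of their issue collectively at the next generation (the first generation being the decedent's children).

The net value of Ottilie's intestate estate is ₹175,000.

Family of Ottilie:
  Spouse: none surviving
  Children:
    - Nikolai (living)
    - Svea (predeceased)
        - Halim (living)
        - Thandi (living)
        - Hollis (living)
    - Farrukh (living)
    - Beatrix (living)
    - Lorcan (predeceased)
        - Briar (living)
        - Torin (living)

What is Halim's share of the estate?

Halim receives ₹14,000.

The entire ₹175,000 passes to the descendants.
That amount (₹175,000) is divided at the children's generation into 5 shares of ₹35,000. Nikolai, Farrukh, and Beatrix each take ₹35,000. The 2 shares of the deceased (Svea and Lorcan) are combined into a pool of ₹70,000.
That pool (₹70,000) is divided at the grandchildren's generation equally among Halim, Thandi, Hollis, Briar, and Torin: ₹14,000 each.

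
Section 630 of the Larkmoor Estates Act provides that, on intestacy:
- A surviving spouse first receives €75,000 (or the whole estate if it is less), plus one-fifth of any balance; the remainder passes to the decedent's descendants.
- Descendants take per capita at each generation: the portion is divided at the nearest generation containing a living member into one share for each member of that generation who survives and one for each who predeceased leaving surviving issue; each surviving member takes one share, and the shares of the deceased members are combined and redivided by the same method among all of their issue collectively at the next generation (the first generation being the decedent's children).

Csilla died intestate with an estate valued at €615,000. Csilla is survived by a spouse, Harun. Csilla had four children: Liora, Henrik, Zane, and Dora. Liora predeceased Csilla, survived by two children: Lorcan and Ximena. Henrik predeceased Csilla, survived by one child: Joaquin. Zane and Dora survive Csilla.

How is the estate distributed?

Harun: €183,000; Lorcan: €72,000; Ximena: €72,000; Joaquin: €72,000; Zane: €108,000; Dora: €108,000

Harun first takes €75,000, leaving a balance of €540,000. Harun then takes one-fifth of the balance (€108,000), for a total of €183,000. The remaining €432,000 passes to the descendants.
The descendants' portion (€432,000) is divided at the children's generation into 4 shares of €108,000. Zane and Dora each take €108,000. The 2 shares of the deceased (Liora and Henrik) are combined into a pool of €216,000.
That pool (€216,000) is divided at the grandchildren's generation equally among Lorcan, Ximena, and Joaquin: €72,000 each.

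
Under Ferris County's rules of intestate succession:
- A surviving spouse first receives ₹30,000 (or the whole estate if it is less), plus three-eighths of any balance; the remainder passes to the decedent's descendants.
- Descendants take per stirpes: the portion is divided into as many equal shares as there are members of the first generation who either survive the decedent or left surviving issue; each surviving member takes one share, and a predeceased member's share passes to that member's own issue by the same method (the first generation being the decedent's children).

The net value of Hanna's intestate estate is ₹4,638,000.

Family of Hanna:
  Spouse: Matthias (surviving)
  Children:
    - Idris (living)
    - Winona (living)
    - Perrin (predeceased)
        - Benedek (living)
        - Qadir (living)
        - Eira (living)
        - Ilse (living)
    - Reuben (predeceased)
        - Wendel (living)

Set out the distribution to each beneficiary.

Matthias first takes ₹30,000, leaving a balance of ₹4,608,000. Matthias then takes three-eighths of the balance (₹1,728,000), for a total of ₹1,758,000. The remaining ₹2,880,000 passes to the descendants.
The descendants' portion (₹2,880,000) is divided into 4 shares of ₹720,000: Idris and Winona each take ₹720,000; Perrin's ₹720,000 share passes to Perrin's issue; Reuben's ₹720,000 share passes to Reuben's issue.
Perrin's share (₹720,000) is divided into 4 shares of ₹180,000: Benedek, Qadir, Eira, and Ilse each take ₹180,000.
Reuben's share (₹720,000) passes entirely to Wendel.

Matthias: ₹1,758,000; Idris: ₹720,000; Winona: ₹720,000; Benedek: ₹180,000; Qadir: ₹180,000; Eira: ₹180,000; Ilse: ₹180,000; Wendel: ₹720,000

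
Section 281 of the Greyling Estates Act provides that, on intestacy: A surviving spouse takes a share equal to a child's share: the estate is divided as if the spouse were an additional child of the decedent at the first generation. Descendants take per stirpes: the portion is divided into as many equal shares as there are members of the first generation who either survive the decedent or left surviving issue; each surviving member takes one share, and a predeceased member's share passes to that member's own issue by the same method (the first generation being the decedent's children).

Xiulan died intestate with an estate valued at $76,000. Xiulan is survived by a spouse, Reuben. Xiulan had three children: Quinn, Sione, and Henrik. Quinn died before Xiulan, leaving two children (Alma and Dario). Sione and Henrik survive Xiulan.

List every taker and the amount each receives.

The spouse counts as an additional share at the children's level, so there are 4 primary shares of $19,000. Reuben takes one such share ($19,000).
The children's combined portion ($57,000) is divided into 3 shares of $19,000: Sione and Henrik each take $19,000; Quinn's $19,000 share passes to Quinn's issue.
Quinn's share ($19,000) is divided into 2 shares of $9,500: Alma and Dario each take $9,500.

Reuben: $19,000; Alma: $9,500; Dario: $9,500; Sione: $19,000; Henrik: $19,000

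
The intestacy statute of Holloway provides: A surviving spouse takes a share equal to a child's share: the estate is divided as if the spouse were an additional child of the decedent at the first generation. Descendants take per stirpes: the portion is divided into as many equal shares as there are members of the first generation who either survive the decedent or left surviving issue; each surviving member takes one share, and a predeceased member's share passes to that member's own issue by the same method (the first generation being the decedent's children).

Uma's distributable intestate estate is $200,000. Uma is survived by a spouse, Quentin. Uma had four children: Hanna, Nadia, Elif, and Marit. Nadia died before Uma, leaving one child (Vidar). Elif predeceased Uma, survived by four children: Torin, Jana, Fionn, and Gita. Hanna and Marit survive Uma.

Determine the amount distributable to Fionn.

The spouse counts as an additional share at the children's level, so there are 5 primary shares of $40,000. Quentin takes one such share ($40,000).
The children's combined portion ($160,000) is divided into 4 shares of $40,000: Hanna and Marit each take $40,000; Nadia's $40,000 share passes to Nadia's issue; Elif's $40,000 share passes to Elif's issue.
Nadia's share ($40,000) passes entirely to Vidar.
Elif's share ($40,000) is divided into 4 shares of $10,000: Torin, Jana, Fionn, and Gita each take $10,000.

Fionn receives $10,000.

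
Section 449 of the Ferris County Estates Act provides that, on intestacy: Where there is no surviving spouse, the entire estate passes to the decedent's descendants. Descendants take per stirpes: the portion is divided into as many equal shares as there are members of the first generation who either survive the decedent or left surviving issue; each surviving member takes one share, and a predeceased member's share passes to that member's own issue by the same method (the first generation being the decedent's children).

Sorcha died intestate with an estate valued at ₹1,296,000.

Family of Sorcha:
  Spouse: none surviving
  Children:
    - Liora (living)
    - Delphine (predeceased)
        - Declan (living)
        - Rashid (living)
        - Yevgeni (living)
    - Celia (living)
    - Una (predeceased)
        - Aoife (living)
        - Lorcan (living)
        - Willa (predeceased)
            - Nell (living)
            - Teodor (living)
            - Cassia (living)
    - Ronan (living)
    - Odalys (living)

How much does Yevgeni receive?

The entire ₹1,296,000 passes to the descendants.
That amount (₹1,296,000) is divided into 6 shares of ₹216,000: Liora, Celia, Ronan, and Odalys each take ₹216,000; Delphine's ₹216,000 share passes to Delphine's issue; Una's ₹216,000 share passes to Una's issue.
Delphine's share (₹216,000) is divided into 3 shares of ₹72,000: Declan, Rashid, and Yevgeni each take ₹72,000.
Una's share (₹216,000) is divided into 3 shares of ₹72,000: Aoife and Lorcan each take ₹72,000; Willa's ₹72,000 share passes to Willa's issue.
Willa's share (₹72,000) is divided into 3 shares of ₹24,000: Nell, Teodor, and Cassia each take ₹24,000.

Yevgeni receives ₹72,000.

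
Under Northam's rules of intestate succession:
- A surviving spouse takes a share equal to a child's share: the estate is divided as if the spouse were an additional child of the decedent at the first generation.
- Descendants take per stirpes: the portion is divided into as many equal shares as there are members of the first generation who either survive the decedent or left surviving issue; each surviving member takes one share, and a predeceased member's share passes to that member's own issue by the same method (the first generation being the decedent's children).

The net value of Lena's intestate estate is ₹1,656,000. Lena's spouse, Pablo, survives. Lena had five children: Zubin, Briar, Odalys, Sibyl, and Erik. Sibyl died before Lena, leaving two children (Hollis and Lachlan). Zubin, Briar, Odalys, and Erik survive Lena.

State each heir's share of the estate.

The spouse counts as an additional share at the children's level, so there are 6 primary shares of ₹276,000. Pablo takes one such share (₹276,000).
The children's combined portion (₹1,380,000) is divided into 5 shares of ₹276,000: Zubin, Briar, Odalys, and Erik each take ₹276,000; Sibyl's ₹276,000 share passes to Sibyl's issue.
Sibyl's share (₹276,000) is divided into 2 shares of ₹138,000: Hollis and Lachlan each take ₹138,000.

Pablo: ₹276,000; Zubin: ₹276,000; Briar: ₹276,000; Odalys: ₹276,000; Hollis: ₹138,000; Lachlan: ₹138,000; Erik: ₹276,000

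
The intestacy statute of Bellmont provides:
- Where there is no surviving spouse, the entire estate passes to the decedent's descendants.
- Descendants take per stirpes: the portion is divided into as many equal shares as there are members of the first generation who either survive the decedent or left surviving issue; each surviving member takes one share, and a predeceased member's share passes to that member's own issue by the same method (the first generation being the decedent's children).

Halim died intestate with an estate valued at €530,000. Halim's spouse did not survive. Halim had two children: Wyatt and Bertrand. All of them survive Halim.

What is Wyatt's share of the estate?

The entire €530,000 passes to the descendants.
That amount (€530,000) is divided into 2 shares of €265,000: Wyatt and Bertrand each take €265,000.

Wyatt receives €265,000.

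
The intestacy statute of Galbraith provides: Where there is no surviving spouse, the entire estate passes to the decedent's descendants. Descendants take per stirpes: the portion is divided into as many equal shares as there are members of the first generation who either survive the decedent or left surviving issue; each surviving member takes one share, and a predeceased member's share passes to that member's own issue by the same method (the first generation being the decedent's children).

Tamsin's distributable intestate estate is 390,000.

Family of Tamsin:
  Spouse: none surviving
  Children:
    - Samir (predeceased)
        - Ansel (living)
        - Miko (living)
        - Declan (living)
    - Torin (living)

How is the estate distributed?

Ansel: 65,000; Miko: 65,000; Declan: 65,000; Torin: 195,000

The entire 390,000 passes to the descendants.
That amount (390,000) is divided into 2 shares of 195,000: Torin takes 195,000; Samir's 195,000 share passes to Samir's issue.
Samir's share (195,000) is divided into 3 shares of 65,000: Ansel, Miko, and Declan each take 65,000.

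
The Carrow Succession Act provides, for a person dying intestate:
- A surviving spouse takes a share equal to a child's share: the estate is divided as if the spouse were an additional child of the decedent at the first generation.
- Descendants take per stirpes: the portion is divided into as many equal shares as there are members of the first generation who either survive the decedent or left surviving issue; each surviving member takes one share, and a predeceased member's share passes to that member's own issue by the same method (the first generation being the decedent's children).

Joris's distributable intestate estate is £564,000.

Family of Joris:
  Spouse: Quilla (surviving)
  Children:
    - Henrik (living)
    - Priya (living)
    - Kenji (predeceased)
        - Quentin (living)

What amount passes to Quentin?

The spouse counts as an additional share at the children's level, so there are 4 primary shares of £141,000. Quilla takes one such share (£141,000).
The children's combined portion (£423,000) is divided into 3 shares of £141,000: Henrik and Priya each take £141,000; Kenji's £141,000 share passes to Kenji's issue.
Kenji's share (£141,000) passes entirely to Quentin.

Quentin receives £141,000.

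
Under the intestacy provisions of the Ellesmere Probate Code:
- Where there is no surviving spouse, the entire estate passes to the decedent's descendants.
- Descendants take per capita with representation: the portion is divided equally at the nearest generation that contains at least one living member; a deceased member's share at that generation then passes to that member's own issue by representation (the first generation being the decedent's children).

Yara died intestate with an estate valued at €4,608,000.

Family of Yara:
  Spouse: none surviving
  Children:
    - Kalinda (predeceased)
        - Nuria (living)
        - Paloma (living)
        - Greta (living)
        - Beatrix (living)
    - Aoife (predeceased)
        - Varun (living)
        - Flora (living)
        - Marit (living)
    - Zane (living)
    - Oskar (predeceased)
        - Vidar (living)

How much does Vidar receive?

Vidar receives €1,152,000.

The entire €4,608,000 passes to the descendants.
That amount (€4,608,000) is divided into 4 shares of €1,152,000: Zane takes €1,152,000; Kalinda's €1,152,000 share passes to Kalinda's issue; Aoife's €1,152,000 share passes to Aoife's issue; Oskar's €1,152,000 share passes to Oskar's issue.
Kalinda's share (€1,152,000) is divided into 4 shares of €288,000: Nuria, Paloma, Greta, and Beatrix each take €288,000.
Aoife's share (€1,152,000) is divided into 3 shares of €384,000: Varun, Flora, and Marit each take €384,000.
Oskar's share (€1,152,000) passes entirely to Vidar.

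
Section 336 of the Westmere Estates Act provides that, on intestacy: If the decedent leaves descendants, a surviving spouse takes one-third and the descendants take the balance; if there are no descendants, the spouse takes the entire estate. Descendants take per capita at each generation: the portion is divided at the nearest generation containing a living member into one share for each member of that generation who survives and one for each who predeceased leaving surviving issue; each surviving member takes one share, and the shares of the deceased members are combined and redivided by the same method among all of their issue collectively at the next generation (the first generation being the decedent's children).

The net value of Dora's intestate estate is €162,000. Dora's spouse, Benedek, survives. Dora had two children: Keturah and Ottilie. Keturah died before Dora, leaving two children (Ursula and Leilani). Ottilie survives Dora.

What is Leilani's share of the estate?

Benedek takes one-third of €162,000 = €54,000. The remaining €108,000 passes to the descendants.
The descendants' portion (€108,000) is divided at the children's generation into 2 shares of €54,000. Ottilie takes €54,000. The remaining share for the deceased Keturah (€54,000) is carried to the next generation.
That pool (€54,000) is divided at the grandchildren's generation equally among Ursula and Leilani: €27,000 each.

Leilani receives €27,000.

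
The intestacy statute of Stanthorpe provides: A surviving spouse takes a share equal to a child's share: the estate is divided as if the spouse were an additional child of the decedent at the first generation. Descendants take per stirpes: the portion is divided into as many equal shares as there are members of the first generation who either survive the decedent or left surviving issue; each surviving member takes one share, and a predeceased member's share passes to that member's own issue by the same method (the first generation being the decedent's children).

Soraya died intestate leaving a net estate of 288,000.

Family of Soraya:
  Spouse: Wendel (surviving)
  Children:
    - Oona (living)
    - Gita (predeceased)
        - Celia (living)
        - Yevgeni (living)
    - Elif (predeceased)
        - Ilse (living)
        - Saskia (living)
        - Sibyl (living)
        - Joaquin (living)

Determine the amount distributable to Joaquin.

Joaquin receives 18,000.

The spouse counts as an additional share at the children's level, so there are 4 primary shares of 72,000. Wendel takes one such share (72,000).
The children's combined portion (216,000) is divided into 3 shares of 72,000: Oona takes 72,000; Gita's 72,000 share passes to Gita's issue; Elif's 72,000 share passes to Elif's issue.
Gita's share (72,000) is divided into 2 shares of 36,000: Celia and Yevgeni each take 36,000.
Elif's share (72,000) is divided into 4 shares of 18,000: Ilse, Saskia, Sibyl, and Joaquin each take 18,000.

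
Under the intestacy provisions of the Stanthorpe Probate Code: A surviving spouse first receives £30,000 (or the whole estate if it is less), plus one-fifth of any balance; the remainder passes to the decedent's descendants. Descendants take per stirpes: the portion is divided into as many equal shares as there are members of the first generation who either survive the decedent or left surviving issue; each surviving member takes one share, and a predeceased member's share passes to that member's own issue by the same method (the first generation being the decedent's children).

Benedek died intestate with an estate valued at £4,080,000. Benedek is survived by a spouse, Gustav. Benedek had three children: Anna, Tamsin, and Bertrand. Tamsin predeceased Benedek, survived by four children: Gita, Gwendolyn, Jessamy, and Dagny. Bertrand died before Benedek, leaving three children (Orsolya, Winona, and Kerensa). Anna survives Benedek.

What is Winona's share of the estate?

Gustav first takes £30,000, leaving a balance of £4,050,000. Gustav then takes one-fifth of the balance (£810,000), for a total of £840,000. The remaining £3,240,000 passes to the descendants.
The descendants' portion (£3,240,000) is divided into 3 shares of £1,080,000: Anna takes £1,080,000; Tamsin's £1,080,000 share passes to Tamsin's issue; Bertrand's £1,080,000 share passes to Bertrand's issue.
Tamsin's share (£1,080,000) is divided into 4 shares of £270,000: Gita, Gwendolyn, Jessamy, and Dagny each take £270,000.
Bertrand's share (£1,080,000) is divided into 3 shares of £360,000: Orsolya, Winona, and Kerensa each take £360,000.

Winona receives £360,000.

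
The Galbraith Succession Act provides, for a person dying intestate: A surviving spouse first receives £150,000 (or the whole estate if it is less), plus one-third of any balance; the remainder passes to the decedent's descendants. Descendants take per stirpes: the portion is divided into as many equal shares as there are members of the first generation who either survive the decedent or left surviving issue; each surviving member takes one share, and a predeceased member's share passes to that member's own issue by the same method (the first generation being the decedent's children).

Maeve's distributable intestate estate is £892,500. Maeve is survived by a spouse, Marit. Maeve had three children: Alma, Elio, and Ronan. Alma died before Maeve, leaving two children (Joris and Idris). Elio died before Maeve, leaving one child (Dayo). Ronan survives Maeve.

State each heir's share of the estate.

Marit: £397,500; Joris: £82,500; Idris: £82,500; Dayo: £165,000; Ronan: £165,000

Marit first takes £150,000, leaving a balance of £742,500. Marit then takes one-third of the balance (£247,500), for a total of £397,500. The remaining £495,000 passes to the descendants.
The descendants' portion (£495,000) is divided into 3 shares of £165,000: Ronan takes £165,000; Alma's £165,000 share passes to Alma's issue; Elio's £165,000 share passes to Elio's issue.
Alma's share (£165,000) is divided into 2 shares of £82,500: Joris and Idris each take £82,500.
Elio's share (£165,000) passes entirely to Dayo.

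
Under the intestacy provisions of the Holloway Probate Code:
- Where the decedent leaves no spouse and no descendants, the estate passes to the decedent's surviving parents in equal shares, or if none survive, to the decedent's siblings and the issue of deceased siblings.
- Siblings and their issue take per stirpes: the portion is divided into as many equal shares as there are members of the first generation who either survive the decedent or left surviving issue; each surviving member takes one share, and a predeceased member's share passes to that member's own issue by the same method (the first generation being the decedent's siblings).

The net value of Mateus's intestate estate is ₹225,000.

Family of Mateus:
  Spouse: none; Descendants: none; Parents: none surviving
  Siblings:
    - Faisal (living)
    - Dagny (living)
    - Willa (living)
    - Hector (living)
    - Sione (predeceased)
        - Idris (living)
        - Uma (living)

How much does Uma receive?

Uma receives ₹22,500.

The entire ₹225,000 passes to the siblings and their issue.
That amount (₹225,000) is divided into 5 shares of ₹45,000: Faisal, Dagny, Willa, and Hector each take ₹45,000; Sione's ₹45,000 share passes to Sione's issue.
Sione's share (₹45,000) is divided into 2 shares of ₹22,500: Idris and Uma each take ₹22,500.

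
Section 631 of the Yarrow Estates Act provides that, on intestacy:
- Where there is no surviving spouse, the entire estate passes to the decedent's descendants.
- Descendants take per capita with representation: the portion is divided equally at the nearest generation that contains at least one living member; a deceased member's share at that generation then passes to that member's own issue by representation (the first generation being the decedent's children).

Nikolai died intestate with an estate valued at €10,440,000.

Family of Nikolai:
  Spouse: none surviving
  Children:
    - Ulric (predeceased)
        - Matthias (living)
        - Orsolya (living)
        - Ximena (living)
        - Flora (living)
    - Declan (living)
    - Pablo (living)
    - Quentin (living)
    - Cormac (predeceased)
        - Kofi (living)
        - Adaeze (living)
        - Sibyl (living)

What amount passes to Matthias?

Matthias receives €522,000.

The entire €10,440,000 passes to the descendants.
That amount (€10,440,000) is divided into 5 shares of €2,088,000: Declan, Pablo, and Quentin each take €2,088,000; Ulric's €2,088,000 share passes to Ulric's issue; Cormac's €2,088,000 share passes to Cormac's issue.
Ulric's share (€2,088,000) is divided into 4 shares of €522,000: Matthias, Orsolya, Ximena, and Flora each take €522,000.
Cormac's share (€2,088,000) is divided into 3 shares of €696,000: Kofi, Adaeze, and Sibyl each take €696,000.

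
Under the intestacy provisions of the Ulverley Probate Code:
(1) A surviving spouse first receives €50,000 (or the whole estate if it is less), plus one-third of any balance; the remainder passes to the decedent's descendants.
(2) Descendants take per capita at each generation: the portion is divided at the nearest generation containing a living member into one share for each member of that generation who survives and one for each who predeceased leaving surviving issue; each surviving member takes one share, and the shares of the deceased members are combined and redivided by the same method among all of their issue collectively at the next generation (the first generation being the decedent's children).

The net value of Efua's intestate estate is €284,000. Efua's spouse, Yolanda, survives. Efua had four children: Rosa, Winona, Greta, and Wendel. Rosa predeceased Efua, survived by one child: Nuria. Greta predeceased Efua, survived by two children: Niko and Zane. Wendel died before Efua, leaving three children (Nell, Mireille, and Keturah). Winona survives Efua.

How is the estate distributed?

Yolanda: €128,000; Nuria: €19,500; Winona: €39,000; Niko: €19,500; Zane: €19,500; Nell: €19,500; Mireille: €19,500; Keturah: €19,500

Yolanda first takes €50,000, leaving a balance of €234,000. Yolanda then takes one-third of the balance (€78,000), for a total of €128,000. The remaining €156,000 passes to the descendants.
The descendants' portion (€156,000) is divided at the children's generation into 4 shares of €39,000. Winona takes €39,000. The 3 shares of the deceased (Rosa, Greta, and Wendel) are combined into a pool of €117,000.
That pool (€117,000) is divided at the grandchildren's generation equally among Nuria, Niko, Zane, Nell, Mireille, and Keturah: €19,500 each.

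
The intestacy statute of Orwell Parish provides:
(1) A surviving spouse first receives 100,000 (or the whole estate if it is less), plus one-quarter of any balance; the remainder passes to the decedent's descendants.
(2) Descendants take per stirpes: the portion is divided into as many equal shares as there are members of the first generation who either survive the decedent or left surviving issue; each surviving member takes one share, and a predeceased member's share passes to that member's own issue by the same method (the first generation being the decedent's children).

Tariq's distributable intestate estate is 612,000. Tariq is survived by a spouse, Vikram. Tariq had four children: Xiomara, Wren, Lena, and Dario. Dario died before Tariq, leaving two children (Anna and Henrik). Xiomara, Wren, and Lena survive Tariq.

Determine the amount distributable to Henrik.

Henrik receives 48,000.

Vikram first takes 100,000, leaving a balance of 512,000. Vikram then takes one-quarter of the balance (128,000), for a total of 228,000. The remaining 384,000 passes to the descendants.
The descendants' portion (384,000) is divided into 4 shares of 96,000: Xiomara, Wren, and Lena each take 96,000; Dario's 96,000 share passes to Dario's issue.
Dario's share (96,000) is divided into 2 shares of 48,000: Anna and Henrik each take 48,000.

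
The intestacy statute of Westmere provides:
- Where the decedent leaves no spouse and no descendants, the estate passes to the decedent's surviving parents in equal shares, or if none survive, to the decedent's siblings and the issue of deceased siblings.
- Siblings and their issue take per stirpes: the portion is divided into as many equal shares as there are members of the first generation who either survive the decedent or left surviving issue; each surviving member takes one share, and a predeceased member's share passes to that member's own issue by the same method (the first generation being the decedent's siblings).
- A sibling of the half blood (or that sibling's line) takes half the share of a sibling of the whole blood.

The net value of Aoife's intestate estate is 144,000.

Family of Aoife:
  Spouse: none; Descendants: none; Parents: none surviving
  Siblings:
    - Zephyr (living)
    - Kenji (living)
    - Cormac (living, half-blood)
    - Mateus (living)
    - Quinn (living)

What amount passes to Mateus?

Mateus receives 32,000.

The entire 144,000 passes to the siblings and their issue.
Counting each half-blood sibling's line as half a unit, there are 9/2 units in 144,000, so one unit is 32,000. Whole-blood lines (Zephyr, Kenji, Mateus, and Quinn) take 32,000 each; half-blood lines (Cormac) take 16,000 each.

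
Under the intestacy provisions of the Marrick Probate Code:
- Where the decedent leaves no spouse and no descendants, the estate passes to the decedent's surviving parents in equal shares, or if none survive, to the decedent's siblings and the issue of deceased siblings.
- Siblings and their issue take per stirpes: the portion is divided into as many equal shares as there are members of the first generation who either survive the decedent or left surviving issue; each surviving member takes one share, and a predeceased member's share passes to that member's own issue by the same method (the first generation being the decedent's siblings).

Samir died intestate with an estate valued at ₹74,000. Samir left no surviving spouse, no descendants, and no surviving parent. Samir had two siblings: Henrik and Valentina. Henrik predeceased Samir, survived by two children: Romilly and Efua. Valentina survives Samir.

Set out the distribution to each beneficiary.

The entire ₹74,000 passes to the siblings and their issue.
That amount (₹74,000) is divided into 2 shares of ₹37,000: Valentina takes ₹37,000; Henrik's ₹37,000 share passes to Henrik's issue.
Henrik's share (₹37,000) is divided into 2 shares of ₹18,500: Romilly and Efua each take ₹18,500.

Romilly: ₹18,500; Efua: ₹18,500; Valentina: ₹37,000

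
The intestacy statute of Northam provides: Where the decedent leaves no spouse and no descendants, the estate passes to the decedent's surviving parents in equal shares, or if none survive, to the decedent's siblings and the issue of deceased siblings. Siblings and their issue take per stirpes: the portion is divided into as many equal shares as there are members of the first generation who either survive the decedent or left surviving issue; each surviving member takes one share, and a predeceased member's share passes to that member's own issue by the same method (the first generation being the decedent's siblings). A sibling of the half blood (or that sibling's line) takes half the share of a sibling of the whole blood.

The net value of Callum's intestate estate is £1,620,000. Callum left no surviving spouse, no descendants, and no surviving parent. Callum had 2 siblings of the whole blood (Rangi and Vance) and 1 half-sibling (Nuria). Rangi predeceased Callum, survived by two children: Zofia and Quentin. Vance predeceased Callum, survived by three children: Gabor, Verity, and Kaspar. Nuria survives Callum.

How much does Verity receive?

The entire £1,620,000 passes to the siblings and their issue.
Counting each half-blood sibling's line as half a unit, there are 5/2 units in £1,620,000, so one unit is £648,000. Whole-blood lines (Rangi and Vance) take £648,000 each; half-blood lines (Nuria) take £324,000 each.
Rangi's share (£648,000) is divided into 2 shares of £324,000: Zofia and Quentin each take £324,000.
Vance's share (£648,000) is divided into 3 shares of £216,000: Gabor, Verity, and Kaspar each take £216,000.

Verity receives £216,000.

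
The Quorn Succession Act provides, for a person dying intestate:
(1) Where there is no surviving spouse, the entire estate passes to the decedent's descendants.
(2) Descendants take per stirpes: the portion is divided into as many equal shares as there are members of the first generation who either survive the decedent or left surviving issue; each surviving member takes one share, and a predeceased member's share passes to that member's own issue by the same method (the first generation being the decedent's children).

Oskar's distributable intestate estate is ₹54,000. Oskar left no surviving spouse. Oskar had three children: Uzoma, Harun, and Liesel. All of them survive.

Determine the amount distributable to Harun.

The entire ₹54,000 passes to the descendants.
That amount (₹54,000) is divided into 3 shares of ₹18,000: Uzoma, Harun, and Liesel each take ₹18,000.

Harun receives ₹18,000.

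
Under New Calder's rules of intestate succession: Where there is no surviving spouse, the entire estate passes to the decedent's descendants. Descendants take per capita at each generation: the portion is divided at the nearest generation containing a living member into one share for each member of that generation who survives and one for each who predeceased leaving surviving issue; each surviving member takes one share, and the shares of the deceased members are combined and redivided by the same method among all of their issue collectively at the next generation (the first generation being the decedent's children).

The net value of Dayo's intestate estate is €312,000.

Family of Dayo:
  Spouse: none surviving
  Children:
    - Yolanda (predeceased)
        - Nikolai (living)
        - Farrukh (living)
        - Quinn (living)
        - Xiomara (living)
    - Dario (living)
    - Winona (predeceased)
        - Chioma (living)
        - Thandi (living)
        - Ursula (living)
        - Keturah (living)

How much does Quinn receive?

The entire €312,000 passes to the descendants.
That amount (€312,000) is divided at the children's generation into 3 shares of €104,000. Dario takes €104,000. The 2 shares of the deceased (Yolanda and Winona) are combined into a pool of €208,000.
That pool (€208,000) is divided at the grandchildren's generation equally among Nikolai, Farrukh, Quinn, Xiomara, Chioma, Thandi, Ursula, and Keturah: €26,000 each.

Quinn receives €26,000.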